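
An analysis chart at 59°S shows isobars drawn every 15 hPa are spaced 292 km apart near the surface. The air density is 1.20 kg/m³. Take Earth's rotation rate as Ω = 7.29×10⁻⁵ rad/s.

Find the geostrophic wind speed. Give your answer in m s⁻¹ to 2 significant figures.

34 m s⁻¹

Coriolis parameter at 59°S:
f = 2Ω sin φ = 2 × 7.29×10⁻⁵ × sin 59° = 1.25×10⁻⁴ s⁻¹
Pressure gradient: |∂P/∂n| = 1500 Pa / 292000 m = 5.14×10⁻³ Pa/m
Geostrophic balance (pressure-gradient force = Coriolis force):
V_g = (1/(fρ)) |∂P/∂n| = 5.14×10⁻³ / (1.25×10⁻⁴ × 1.20) = 34.3 m/s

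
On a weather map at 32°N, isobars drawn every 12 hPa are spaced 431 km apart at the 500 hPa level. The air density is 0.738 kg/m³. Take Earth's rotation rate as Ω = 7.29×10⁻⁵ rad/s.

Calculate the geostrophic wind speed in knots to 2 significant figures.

Coriolis parameter at 32°N:
f = 2Ω sin φ = 2 × 7.29×10⁻⁵ × sin 32° = 7.73×10⁻⁵ s⁻¹
Pressure gradient: |∂P/∂n| = 1200 Pa / 431000 m = 2.78×10⁻³ Pa/m
Geostrophic balance (pressure-gradient force = Coriolis force):
V_g = (1/(fρ)) |∂P/∂n| = 2.78×10⁻³ / (7.73×10⁻⁵ × 0.738) = 48.8 m/s
Converting: 48.8 m/s × 1.944 = 95 knots

95 knots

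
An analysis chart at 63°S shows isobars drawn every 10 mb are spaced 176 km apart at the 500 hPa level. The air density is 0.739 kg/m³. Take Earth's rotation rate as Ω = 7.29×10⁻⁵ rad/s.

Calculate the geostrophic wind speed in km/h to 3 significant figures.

Coriolis parameter at 63°S:
f = 2Ω sin φ = 2 × 7.29×10⁻⁵ × sin 63° = 1.30×10⁻⁴ s⁻¹
Pressure gradient: |∂P/∂n| = 1000 Pa / 176000 m = 5.68×10⁻³ Pa/m
Geostrophic balance (pressure-gradient force = Coriolis force):
V_g = (1/(fρ)) |∂P/∂n| = 5.68×10⁻³ / (1.30×10⁻⁴ × 0.739) = 59.2 m/s
Converting: 59.2 m/s × 3.6 = 213 km/h

213 km/h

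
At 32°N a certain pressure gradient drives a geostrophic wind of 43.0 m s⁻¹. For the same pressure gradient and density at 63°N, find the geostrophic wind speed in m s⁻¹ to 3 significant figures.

25.6 m s⁻¹

With the same pressure gradient and density, V_g ∝ 1/f ∝ 1/sin φ.
V₂ = V₁ · sin φ₁ / sin φ₂ = 43.0 × sin 32° / sin 63°
V₂ = 43.0 × 0.5299/0.8910 = 25.6 m s⁻¹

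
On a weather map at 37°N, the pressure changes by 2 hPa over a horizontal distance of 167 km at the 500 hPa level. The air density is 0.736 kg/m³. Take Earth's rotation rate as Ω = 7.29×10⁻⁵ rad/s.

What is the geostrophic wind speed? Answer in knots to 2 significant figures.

Coriolis parameter at 37°N:
f = 2Ω sin φ = 2 × 7.29×10⁻⁵ × sin 37° = 8.77×10⁻⁵ s⁻¹
Pressure gradient: |∂P/∂n| = 200 Pa / 167000 m = 1.20×10⁻³ Pa/m
Geostrophic balance (pressure-gradient force = Coriolis force):
V_g = (1/(fρ)) |∂P/∂n| = 1.20×10⁻³ / (8.77×10⁻⁵ × 0.736) = 18.5 m/s
Converting: 18.5 m/s × 1.944 = 36 knots

36 knots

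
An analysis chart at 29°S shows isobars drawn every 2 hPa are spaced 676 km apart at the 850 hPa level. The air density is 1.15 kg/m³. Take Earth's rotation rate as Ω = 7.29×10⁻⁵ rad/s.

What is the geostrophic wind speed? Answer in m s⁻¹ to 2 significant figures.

3.6 m s⁻¹

Coriolis parameter at 29°S:
f = 2Ω sin φ = 2 × 7.29×10⁻⁵ × sin 29° = 7.07×10⁻⁵ s⁻¹
Pressure gradient: |∂P/∂n| = 200 Pa / 676000 m = 2.96×10⁻⁴ Pa/m
Geostrophic balance (pressure-gradient force = Coriolis force):
V_g = (1/(fρ)) |∂P/∂n| = 2.96×10⁻⁴ / (7.07×10⁻⁵ × 1.15) = 3.64 m/s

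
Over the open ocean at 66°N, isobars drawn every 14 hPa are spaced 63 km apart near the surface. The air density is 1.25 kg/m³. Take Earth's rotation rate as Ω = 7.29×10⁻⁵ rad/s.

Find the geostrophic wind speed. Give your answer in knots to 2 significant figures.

Coriolis parameter at 66°N:
f = 2Ω sin φ = 2 × 7.29×10⁻⁵ × sin 66° = 1.33×10⁻⁴ s⁻¹
Pressure gradient: |∂P/∂n| = 1400 Pa / 63000 m = 2.22×10⁻² Pa/m
Geostrophic balance (pressure-gradient force = Coriolis force):
V_g = (1/(fρ)) |∂P/∂n| = 2.22×10⁻² / (1.33×10⁻⁴ × 1.25) = 133 m/s
Converting: 133 m/s × 1.944 = 260 knots

260 knots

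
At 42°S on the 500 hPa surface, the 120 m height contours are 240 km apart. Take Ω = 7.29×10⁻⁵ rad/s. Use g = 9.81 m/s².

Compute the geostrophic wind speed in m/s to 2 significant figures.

50 m/s

Coriolis parameter at 42°S:
f = 2Ω sin φ = 2 × 7.29×10⁻⁵ × sin 42° = 9.76×10⁻⁵ s⁻¹
Height gradient: |∂Z/∂n| = 120 m / 240000 m = 5.00×10⁻⁴
On a pressure surface, geostrophic balance gives V_g = (g/f)|∂Z/∂n|:
V_g = 9.81 × 5.00×10⁻⁴ / 9.76×10⁻⁵ = 50.3 m/s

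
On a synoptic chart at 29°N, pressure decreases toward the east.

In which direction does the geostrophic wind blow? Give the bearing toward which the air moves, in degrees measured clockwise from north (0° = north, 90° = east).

The pressure-gradient force points toward the east (bearing 090°).
Geostrophic balance: in the Northern Hemisphere the Coriolis force deflects motion to the right, so the geostrophic wind blows 90° to the right of the pressure-gradient force (low pressure on the left).
Rotating 090° by 90° clockwise gives 180° — the wind blows toward the south.

180°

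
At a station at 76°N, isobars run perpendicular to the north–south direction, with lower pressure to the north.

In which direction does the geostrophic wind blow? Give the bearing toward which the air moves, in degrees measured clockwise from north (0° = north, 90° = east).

090°

The pressure-gradient force points toward the north (bearing 000°).
Geostrophic balance: in the Northern Hemisphere the Coriolis force deflects motion to the right, so the geostrophic wind blows 90° to the right of the pressure-gradient force (low pressure on the left).
Rotating 000° by 90° clockwise gives 090° — the wind blows toward the east.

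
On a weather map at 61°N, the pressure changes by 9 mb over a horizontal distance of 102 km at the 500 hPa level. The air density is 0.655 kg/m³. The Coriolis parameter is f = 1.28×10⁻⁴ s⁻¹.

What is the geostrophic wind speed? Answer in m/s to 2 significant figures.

110 m/s

Pressure gradient: |∂P/∂n| = 900 Pa / 102000 m = 8.82×10⁻³ Pa/m
Geostrophic balance (pressure-gradient force = Coriolis force):
V_g = (1/(fρ)) |∂P/∂n| = 8.82×10⁻³ / (1.28×10⁻⁴ × 0.655) = 105 m/s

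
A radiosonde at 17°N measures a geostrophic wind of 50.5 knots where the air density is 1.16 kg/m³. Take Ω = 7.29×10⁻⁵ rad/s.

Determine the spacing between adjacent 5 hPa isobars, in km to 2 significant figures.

390 km

Coriolis parameter at 17°N:
f = 2Ω sin φ = 2 × 7.29×10⁻⁵ × sin 17° = 4.26×10⁻⁵ s⁻¹
Wind speed in SI: 50.5 knots = 26.0 m/s
Geostrophic balance rearranged: |∂P/∂n| = f ρ V_g
|∂P/∂n| = 4.26×10⁻⁵ × 1.16 × 26.0 = 1.28×10⁻³ Pa/m
Isobar spacing: Δn = ΔP/|∂P/∂n| = 500 Pa / 1.28×10⁻³ Pa/m = 389215 m ≈ 390 km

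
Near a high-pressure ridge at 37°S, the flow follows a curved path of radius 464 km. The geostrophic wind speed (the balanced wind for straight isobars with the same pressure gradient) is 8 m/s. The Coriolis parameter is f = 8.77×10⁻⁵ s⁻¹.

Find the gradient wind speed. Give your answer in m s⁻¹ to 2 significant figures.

Around a high, pressure-gradient force acts outward with centrifugal, so Coriolis balances both:
fV = (1/ρ)|∂P/∂n| + V²/R  →  V² − fR·V + fR·V_g = 0
With fR = 8.77×10⁻⁵ × 464×10³ m = 40.7 m/s:
V = [fR − √((fR)² − 4 fR V_g)]/2 = [40.7 − √(40.7² − 4×40.7×8)]/2 = 10.9 m/s
Supergeostrophic (V > V_g = 8 m/s), as expected around a high.

11 m s⁻¹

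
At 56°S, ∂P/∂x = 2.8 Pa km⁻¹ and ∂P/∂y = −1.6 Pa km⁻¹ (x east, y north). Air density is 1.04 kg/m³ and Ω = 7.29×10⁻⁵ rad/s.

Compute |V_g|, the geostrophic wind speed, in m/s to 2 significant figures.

26 m/s

Coriolis parameter at 56°S:
f = 2Ω sin φ = 2 × 7.29×10⁻⁵ × sin 56° = 1.21×10⁻⁴ s⁻¹
In the Southern Hemisphere f is negative: f = −1.21×10⁻⁴ s⁻¹.
Component geostrophic relations (x east, y north):
u_g = −(1/(fρ)) ∂P/∂y,  v_g = (1/(fρ)) ∂P/∂x
u_g = −(−1.6×10⁻³)/(−1.21×10⁻⁴ × 1.04) = −12.7 m/s;  v_g = (2.8×10⁻³)/(−1.21×10⁻⁴ × 1.04) = −22.3 m/s
|V_g| = √(u_g² + v_g²) = 25.7 m/s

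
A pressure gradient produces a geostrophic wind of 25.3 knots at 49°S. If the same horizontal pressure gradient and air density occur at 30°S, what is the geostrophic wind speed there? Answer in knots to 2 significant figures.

With the same pressure gradient and density, V_g ∝ 1/f ∝ 1/sin φ.
V₂ = V₁ · sin φ₁ / sin φ₂ = 25.3 × sin 49° / sin 30°
V₂ = 25.3 × 0.7547/0.5000 = 38 knots

38 knots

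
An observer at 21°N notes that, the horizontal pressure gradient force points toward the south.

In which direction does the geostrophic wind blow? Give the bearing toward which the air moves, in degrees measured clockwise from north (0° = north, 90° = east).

The pressure-gradient force points toward the south (bearing 180°).
Geostrophic balance: in the Northern Hemisphere the Coriolis force deflects motion to the right, so the geostrophic wind blows 90° to the right of the pressure-gradient force (low pressure on the left).
Rotating 180° by 90° clockwise gives 270° — the wind blows toward the west.

270°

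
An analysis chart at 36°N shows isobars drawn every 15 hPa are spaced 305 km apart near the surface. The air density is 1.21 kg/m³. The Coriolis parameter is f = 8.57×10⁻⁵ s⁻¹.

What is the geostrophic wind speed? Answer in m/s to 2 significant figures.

Pressure gradient: |∂P/∂n| = 1500 Pa / 305000 m = 4.92×10⁻³ Pa/m
Geostrophic balance (pressure-gradient force = Coriolis force):
V_g = (1/(fρ)) |∂P/∂n| = 4.92×10⁻³ / (8.57×10⁻⁵ × 1.21) = 47.4 m/s

47 m/s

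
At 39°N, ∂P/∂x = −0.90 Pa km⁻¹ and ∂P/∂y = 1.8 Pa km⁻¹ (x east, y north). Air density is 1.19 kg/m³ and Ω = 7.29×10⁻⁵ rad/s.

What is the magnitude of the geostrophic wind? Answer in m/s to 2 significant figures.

18 m/s

Coriolis parameter at 39°N:
f = 2Ω sin φ = 2 × 7.29×10⁻⁵ × sin 39° = 9.18×10⁻⁵ s⁻¹
Component geostrophic relations (x east, y north):
u_g = −(1/(fρ)) ∂P/∂y,  v_g = (1/(fρ)) ∂P/∂x
u_g = −(1.8×10⁻³)/(9.18×10⁻⁵ × 1.19) = −16.5 m/s;  v_g = (−0.90×10⁻³)/(9.18×10⁻⁵ × 1.19) = −8.24 m/s
|V_g| = √(u_g² + v_g²) = 18.4 m/s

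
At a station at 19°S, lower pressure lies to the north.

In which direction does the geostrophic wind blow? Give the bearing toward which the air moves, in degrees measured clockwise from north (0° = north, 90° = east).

270°

The pressure-gradient force points toward the north (bearing 000°).
Geostrophic balance: in the Southern Hemisphere the Coriolis force deflects motion to the left, so the geostrophic wind blows 90° to the left of the pressure-gradient force (low pressure on the right).
Rotating 000° by 90° counterclockwise gives 270° — the wind blows toward the west.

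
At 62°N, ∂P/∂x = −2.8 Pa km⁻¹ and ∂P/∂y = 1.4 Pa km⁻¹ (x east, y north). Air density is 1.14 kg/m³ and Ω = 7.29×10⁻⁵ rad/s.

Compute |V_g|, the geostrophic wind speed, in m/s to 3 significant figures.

21.3 m/s

Coriolis parameter at 62°N:
f = 2Ω sin φ = 2 × 7.29×10⁻⁵ × sin 62° = 1.29×10⁻⁴ s⁻¹
Component geostrophic relations (x east, y north):
u_g = −(1/(fρ)) ∂P/∂y,  v_g = (1/(fρ)) ∂P/∂x
u_g = −(1.4×10⁻³)/(1.29×10⁻⁴ × 1.14) = −9.54 m/s;  v_g = (−2.8×10⁻³)/(1.29×10⁻⁴ × 1.14) = −19.1 m/s
|V_g| = √(u_g² + v_g²) = 21.3 m/s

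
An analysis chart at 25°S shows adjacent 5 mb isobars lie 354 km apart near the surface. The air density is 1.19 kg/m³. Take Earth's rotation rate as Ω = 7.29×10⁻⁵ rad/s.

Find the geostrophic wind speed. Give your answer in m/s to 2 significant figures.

19 m/s

Coriolis parameter at 25°S:
f = 2Ω sin φ = 2 × 7.29×10⁻⁵ × sin 25° = 6.16×10⁻⁵ s⁻¹
Pressure gradient: |∂P/∂n| = 500 Pa / 354000 m = 1.41×10⁻³ Pa/m
Geostrophic balance (pressure-gradient force = Coriolis force):
V_g = (1/(fρ)) |∂P/∂n| = 1.41×10⁻³ / (6.16×10⁻⁵ × 1.19) = 19.3 m/s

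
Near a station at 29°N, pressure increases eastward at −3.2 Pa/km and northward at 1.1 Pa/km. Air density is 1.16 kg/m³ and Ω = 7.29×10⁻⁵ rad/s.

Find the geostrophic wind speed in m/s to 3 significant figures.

41.3 m/s

Coriolis parameter at 29°N:
f = 2Ω sin φ = 2 × 7.29×10⁻⁵ × sin 29° = 7.07×10⁻⁵ s⁻¹
Component geostrophic relations (x east, y north):
u_g = −(1/(fρ)) ∂P/∂y,  v_g = (1/(fρ)) ∂P/∂x
u_g = −(1.1×10⁻³)/(7.07×10⁻⁵ × 1.16) = −13.4 m/s;  v_g = (−3.2×10⁻³)/(7.07×10⁻⁵ × 1.16) = −39.0 m/s
|V_g| = √(u_g² + v_g²) = 41.3 m/s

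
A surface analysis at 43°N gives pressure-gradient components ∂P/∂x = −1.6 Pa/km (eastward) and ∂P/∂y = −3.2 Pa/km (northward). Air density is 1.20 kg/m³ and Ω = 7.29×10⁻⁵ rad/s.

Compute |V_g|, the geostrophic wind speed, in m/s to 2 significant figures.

30 m/s

Coriolis parameter at 43°N:
f = 2Ω sin φ = 2 × 7.29×10⁻⁵ × sin 43° = 9.94×10⁻⁵ s⁻¹
Component geostrophic relations (x east, y north):
u_g = −(1/(fρ)) ∂P/∂y,  v_g = (1/(fρ)) ∂P/∂x
u_g = −(−3.2×10⁻³)/(9.94×10⁻⁵ × 1.20) = 26.8 m/s;  v_g = (−1.6×10⁻³)/(9.94×10⁻⁵ × 1.20) = −13.4 m/s
|V_g| = √(u_g² + v_g²) = 30.0 m/s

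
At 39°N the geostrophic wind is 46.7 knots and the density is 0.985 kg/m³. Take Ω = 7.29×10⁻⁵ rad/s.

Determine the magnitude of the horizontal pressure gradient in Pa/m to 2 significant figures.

Coriolis parameter at 39°N:
f = 2Ω sin φ = 2 × 7.29×10⁻⁵ × sin 39° = 9.18×10⁻⁵ s⁻¹
Wind speed in SI: 46.7 knots = 24.0 m/s
Geostrophic balance rearranged: |∂P/∂n| = f ρ V_g
|∂P/∂n| = 9.18×10⁻⁵ × 0.985 × 24.0 = 2.17×10⁻³ Pa/m

2.2×10⁻³ Pa/m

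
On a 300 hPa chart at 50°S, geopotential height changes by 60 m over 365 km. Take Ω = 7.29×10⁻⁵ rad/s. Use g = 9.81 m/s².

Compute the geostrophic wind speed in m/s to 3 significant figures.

14.4 m/s

Coriolis parameter at 50°S:
f = 2Ω sin φ = 2 × 7.29×10⁻⁵ × sin 50° = 1.12×10⁻⁴ s⁻¹
Height gradient: |∂Z/∂n| = 60 m / 365000 m = 1.64×10⁻⁴
On a pressure surface, geostrophic balance gives V_g = (g/f)|∂Z/∂n|:
V_g = 9.81 × 1.64×10⁻⁴ / 1.12×10⁻⁴ = 14.4 m/s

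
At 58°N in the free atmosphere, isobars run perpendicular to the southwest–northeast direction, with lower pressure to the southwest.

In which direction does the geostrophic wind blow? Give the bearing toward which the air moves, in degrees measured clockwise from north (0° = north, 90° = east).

315°

The pressure-gradient force points toward the southwest (bearing 225°).
Geostrophic balance: in the Northern Hemisphere the Coriolis force deflects motion to the right, so the geostrophic wind blows 90° to the right of the pressure-gradient force (low pressure on the left).
Rotating 225° by 90° clockwise gives 315° — the wind blows toward the northwest.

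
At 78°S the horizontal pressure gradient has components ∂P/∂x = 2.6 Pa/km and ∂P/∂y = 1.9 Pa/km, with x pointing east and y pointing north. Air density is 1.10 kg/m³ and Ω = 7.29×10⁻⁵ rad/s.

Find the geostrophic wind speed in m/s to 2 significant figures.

21 m/s

Coriolis parameter at 78°S:
f = 2Ω sin φ = 2 × 7.29×10⁻⁵ × sin 78° = 1.43×10⁻⁴ s⁻¹
In the Southern Hemisphere f is negative: f = −1.43×10⁻⁴ s⁻¹.
Component geostrophic relations (x east, y north):
u_g = −(1/(fρ)) ∂P/∂y,  v_g = (1/(fρ)) ∂P/∂x
u_g = −(1.9×10⁻³)/(−1.43×10⁻⁴ × 1.10) = 12.1 m/s;  v_g = (2.6×10⁻³)/(−1.43×10⁻⁴ × 1.10) = −16.6 m/s
|V_g| = √(u_g² + v_g²) = 20.5 m/s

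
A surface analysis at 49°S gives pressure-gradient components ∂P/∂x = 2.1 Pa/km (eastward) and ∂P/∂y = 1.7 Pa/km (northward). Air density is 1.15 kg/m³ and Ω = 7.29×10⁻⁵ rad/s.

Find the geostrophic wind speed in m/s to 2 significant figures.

21 m/s

Coriolis parameter at 49°S:
f = 2Ω sin φ = 2 × 7.29×10⁻⁵ × sin 49° = 1.10×10⁻⁴ s⁻¹
In the Southern Hemisphere f is negative: f = −1.10×10⁻⁴ s⁻¹.
Component geostrophic relations (x east, y north):
u_g = −(1/(fρ)) ∂P/∂y,  v_g = (1/(fρ)) ∂P/∂x
u_g = −(1.7×10⁻³)/(−1.10×10⁻⁴ × 1.15) = 13.4 m/s;  v_g = (2.1×10⁻³)/(−1.10×10⁻⁴ × 1.15) = −16.6 m/s
|V_g| = √(u_g² + v_g²) = 21.4 m/s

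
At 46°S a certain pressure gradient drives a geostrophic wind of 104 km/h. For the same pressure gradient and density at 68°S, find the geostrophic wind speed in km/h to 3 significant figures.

With the same pressure gradient and density, V_g ∝ 1/f ∝ 1/sin φ.
V₂ = V₁ · sin φ₁ / sin φ₂ = 104 × sin 46° / sin 68°
V₂ = 104 × 0.7193/0.9272 = 80.7 km/h

80.7 km/h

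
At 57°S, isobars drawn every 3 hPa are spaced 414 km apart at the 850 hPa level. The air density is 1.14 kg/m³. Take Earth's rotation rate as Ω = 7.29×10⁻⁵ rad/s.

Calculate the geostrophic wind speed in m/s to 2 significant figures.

5.2 m/s

Coriolis parameter at 57°S:
f = 2Ω sin φ = 2 × 7.29×10⁻⁵ × sin 57° = 1.22×10⁻⁴ s⁻¹
Pressure gradient: |∂P/∂n| = 300 Pa / 414000 m = 7.25×10⁻⁴ Pa/m
Geostrophic balance (pressure-gradient force = Coriolis force):
V_g = (1/(fρ)) |∂P/∂n| = 7.25×10⁻⁴ / (1.22×10⁻⁴ × 1.14) = 5.20 m/s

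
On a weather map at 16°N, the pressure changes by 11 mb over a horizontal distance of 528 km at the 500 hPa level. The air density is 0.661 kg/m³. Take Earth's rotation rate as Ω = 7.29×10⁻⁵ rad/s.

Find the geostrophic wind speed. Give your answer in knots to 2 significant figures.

150 knots

Coriolis parameter at 16°N:
f = 2Ω sin φ = 2 × 7.29×10⁻⁵ × sin 16° = 4.02×10⁻⁵ s⁻¹
Pressure gradient: |∂P/∂n| = 1100 Pa / 528000 m = 2.08×10⁻³ Pa/m
Geostrophic balance (pressure-gradient force = Coriolis force):
V_g = (1/(fρ)) |∂P/∂n| = 2.08×10⁻³ / (4.02×10⁻⁵ × 0.661) = 78.4 m/s
Converting: 78.4 m/s × 1.944 = 150 knots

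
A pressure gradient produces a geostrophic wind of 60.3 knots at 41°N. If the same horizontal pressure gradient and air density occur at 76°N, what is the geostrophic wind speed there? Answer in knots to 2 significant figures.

With the same pressure gradient and density, V_g ∝ 1/f ∝ 1/sin φ.
V₂ = V₁ · sin φ₁ / sin φ₂ = 60.3 × sin 41° / sin 76°
V₂ = 60.3 × 0.6561/0.9703 = 41 knots

41 knots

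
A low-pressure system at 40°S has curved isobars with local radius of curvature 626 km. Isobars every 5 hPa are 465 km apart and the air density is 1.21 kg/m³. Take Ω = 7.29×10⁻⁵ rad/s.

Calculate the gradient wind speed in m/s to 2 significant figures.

8.3 m/s

Coriolis parameter at 40°S:
f = 2Ω sin φ = 2 × 7.29×10⁻⁵ × sin 40° = 9.37×10⁻⁵ s⁻¹
Pressure gradient: |∂P/∂n| = 500 Pa / 465000 m = 1.08×10⁻³ Pa/m
Geostrophic speed: V_g = |∂P/∂n|/(fρ) = 1.08×10⁻³/(9.37×10⁻⁵ × 1.21) = 9.48 m/s
Around a low, centrifugal force acts outward with Coriolis, so pressure-gradient force balances both:
(1/ρ)|∂P/∂n| = fV + V²/R  →  V² + fR·V − fR·V_g = 0
With fR = 9.37×10⁻⁵ × 626×10³ m = 58.7 m/s:
V = [−fR + √((fR)² + 4 fR V_g)]/2 = [−58.7 + √(58.7² + 4×58.7×9.48)]/2 = 8.31 m/s
Subgeostrophic (V < V_g = 9.48 m/s), as expected around a low.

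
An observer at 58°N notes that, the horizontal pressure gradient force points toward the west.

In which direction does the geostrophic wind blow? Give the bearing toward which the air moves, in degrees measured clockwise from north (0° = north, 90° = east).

000°

The pressure-gradient force points toward the west (bearing 270°).
Geostrophic balance: in the Northern Hemisphere the Coriolis force deflects motion to the right, so the geostrophic wind blows 90° to the right of the pressure-gradient force (low pressure on the left).
Rotating 270° by 90° clockwise gives 000° — the wind blows toward the north.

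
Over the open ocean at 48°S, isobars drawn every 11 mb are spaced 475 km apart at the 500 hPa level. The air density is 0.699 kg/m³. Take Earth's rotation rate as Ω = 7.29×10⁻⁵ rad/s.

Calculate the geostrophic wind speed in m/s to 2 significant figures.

Coriolis parameter at 48°S:
f = 2Ω sin φ = 2 × 7.29×10⁻⁵ × sin 48° = 1.08×10⁻⁴ s⁻¹
Pressure gradient: |∂P/∂n| = 1100 Pa / 475000 m = 2.32×10⁻³ Pa/m
Geostrophic balance (pressure-gradient force = Coriolis force):
V_g = (1/(fρ)) |∂P/∂n| = 2.32×10⁻³ / (1.08×10⁻⁴ × 0.699) = 30.6 m/s

31 m/s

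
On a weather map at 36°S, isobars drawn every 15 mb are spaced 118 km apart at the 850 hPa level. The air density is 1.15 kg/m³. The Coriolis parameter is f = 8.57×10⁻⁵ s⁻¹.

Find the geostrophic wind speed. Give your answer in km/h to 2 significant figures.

460 km/h

Pressure gradient: |∂P/∂n| = 1500 Pa / 118000 m = 1.27×10⁻² Pa/m
Geostrophic balance (pressure-gradient force = Coriolis force):
V_g = (1/(fρ)) |∂P/∂n| = 1.27×10⁻² / (8.57×10⁻⁵ × 1.15) = 129 m/s
Converting: 129 m/s × 3.6 = 460 km/h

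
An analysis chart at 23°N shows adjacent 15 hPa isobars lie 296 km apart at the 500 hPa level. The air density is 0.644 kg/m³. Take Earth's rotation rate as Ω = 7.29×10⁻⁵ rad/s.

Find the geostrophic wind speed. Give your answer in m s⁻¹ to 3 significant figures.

Coriolis parameter at 23°N:
f = 2Ω sin φ = 2 × 7.29×10⁻⁵ × sin 23° = 5.70×10⁻⁵ s⁻¹
Pressure gradient: |∂P/∂n| = 1500 Pa / 296000 m = 5.07×10⁻³ Pa/m
Geostrophic balance (pressure-gradient force = Coriolis force):
V_g = (1/(fρ)) |∂P/∂n| = 5.07×10⁻³ / (5.70×10⁻⁵ × 0.644) = 138 m/s

138 m s⁻¹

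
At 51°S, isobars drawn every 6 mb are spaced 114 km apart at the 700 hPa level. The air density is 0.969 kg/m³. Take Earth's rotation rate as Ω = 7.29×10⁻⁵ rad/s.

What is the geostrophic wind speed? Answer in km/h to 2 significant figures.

170 km/h

Coriolis parameter at 51°S:
f = 2Ω sin φ = 2 × 7.29×10⁻⁵ × sin 51° = 1.13×10⁻⁴ s⁻¹
Pressure gradient: |∂P/∂n| = 600 Pa / 114000 m = 5.26×10⁻³ Pa/m
Geostrophic balance (pressure-gradient force = Coriolis force):
V_g = (1/(fρ)) |∂P/∂n| = 5.26×10⁻³ / (1.13×10⁻⁴ × 0.969) = 47.9 m/s
Converting: 47.9 m/s × 3.6 = 170 km/h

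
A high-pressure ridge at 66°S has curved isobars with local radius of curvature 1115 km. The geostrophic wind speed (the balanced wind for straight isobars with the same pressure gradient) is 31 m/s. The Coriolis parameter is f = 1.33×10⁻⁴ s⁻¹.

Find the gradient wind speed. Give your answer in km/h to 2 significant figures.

160 km/h

Around a high, pressure-gradient force acts outward with centrifugal, so Coriolis balances both:
fV = (1/ρ)|∂P/∂n| + V²/R  →  V² − fR·V + fR·V_g = 0
With fR = 1.33×10⁻⁴ × 1115×10³ m = 148 m/s:
V = [fR − √((fR)² − 4 fR V_g)]/2 = [148 − √(148² − 4×148×31)]/2 = 44.1 m/s
Supergeostrophic (V > V_g = 31 m/s), as expected around a high.
Converting: 44.1 m/s × 3.6 = 160 km/h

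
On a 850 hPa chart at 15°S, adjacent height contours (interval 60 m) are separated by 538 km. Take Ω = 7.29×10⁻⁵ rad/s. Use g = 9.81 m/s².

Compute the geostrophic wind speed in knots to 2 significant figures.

56 knots

Coriolis parameter at 15°S:
f = 2Ω sin φ = 2 × 7.29×10⁻⁵ × sin 15° = 3.77×10⁻⁵ s⁻¹
Height gradient: |∂Z/∂n| = 60 m / 538000 m = 1.12×10⁻⁴
On a pressure surface, geostrophic balance gives V_g = (g/f)|∂Z/∂n|:
V_g = 9.81 × 1.12×10⁻⁴ / 3.77×10⁻⁵ = 29.0 m/s
Converting: 29.0 m/s × 1.944 = 56 knots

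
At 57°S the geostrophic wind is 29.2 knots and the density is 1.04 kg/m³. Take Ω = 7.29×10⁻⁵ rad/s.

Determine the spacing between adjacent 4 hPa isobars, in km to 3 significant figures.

209 km

Coriolis parameter at 57°S:
f = 2Ω sin φ = 2 × 7.29×10⁻⁵ × sin 57° = 1.22×10⁻⁴ s⁻¹
Wind speed in SI: 29.2 knots = 15.0 m/s
Geostrophic balance rearranged: |∂P/∂n| = f ρ V_g
|∂P/∂n| = 1.22×10⁻⁴ × 1.04 × 15.0 = 1.91×10⁻³ Pa/m
Isobar spacing: Δn = ΔP/|∂P/∂n| = 400 Pa / 1.91×10⁻³ Pa/m = 209390 m ≈ 209 km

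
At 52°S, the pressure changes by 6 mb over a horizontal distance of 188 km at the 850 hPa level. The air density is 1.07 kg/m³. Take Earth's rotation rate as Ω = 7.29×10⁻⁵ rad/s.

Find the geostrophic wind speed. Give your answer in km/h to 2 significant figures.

Coriolis parameter at 52°S:
f = 2Ω sin φ = 2 × 7.29×10⁻⁵ × sin 52° = 1.15×10⁻⁴ s⁻¹
Pressure gradient: |∂P/∂n| = 600 Pa / 188000 m = 3.19×10⁻³ Pa/m
Geostrophic balance (pressure-gradient force = Coriolis force):
V_g = (1/(fρ)) |∂P/∂n| = 3.19×10⁻³ / (1.15×10⁻⁴ × 1.07) = 26.0 m/s
Converting: 26.0 m/s × 3.6 = 93 km/h

93 km/h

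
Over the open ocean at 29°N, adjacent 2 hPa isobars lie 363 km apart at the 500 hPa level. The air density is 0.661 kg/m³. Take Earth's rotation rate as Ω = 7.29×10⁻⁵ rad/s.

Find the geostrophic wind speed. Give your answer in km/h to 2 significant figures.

42 km/h

Coriolis parameter at 29°N:
f = 2Ω sin φ = 2 × 7.29×10⁻⁵ × sin 29° = 7.07×10⁻⁵ s⁻¹
Pressure gradient: |∂P/∂n| = 200 Pa / 363000 m = 5.51×10⁻⁴ Pa/m
Geostrophic balance (pressure-gradient force = Coriolis force):
V_g = (1/(fρ)) |∂P/∂n| = 5.51×10⁻⁴ / (7.07×10⁻⁵ × 0.661) = 11.8 m/s
Converting: 11.8 m/s × 3.6 = 42 km/h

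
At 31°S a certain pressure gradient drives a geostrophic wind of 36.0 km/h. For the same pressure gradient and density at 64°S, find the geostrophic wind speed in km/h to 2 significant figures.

With the same pressure gradient and density, V_g ∝ 1/f ∝ 1/sin φ.
V₂ = V₁ · sin φ₁ / sin φ₂ = 36.0 × sin 31° / sin 64°
V₂ = 36.0 × 0.5150/0.8988 = 21 km/h

21 km/h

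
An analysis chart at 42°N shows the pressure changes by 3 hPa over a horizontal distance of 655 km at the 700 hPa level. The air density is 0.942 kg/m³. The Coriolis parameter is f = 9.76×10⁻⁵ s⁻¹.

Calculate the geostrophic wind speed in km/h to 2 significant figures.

Pressure gradient: |∂P/∂n| = 300 Pa / 655000 m = 4.58×10⁻⁴ Pa/m
Geostrophic balance (pressure-gradient force = Coriolis force):
V_g = (1/(fρ)) |∂P/∂n| = 4.58×10⁻⁴ / (9.76×10⁻⁵ × 0.942) = 4.98 m/s
Converting: 4.98 m/s × 3.6 = 18 km/h

18 km/h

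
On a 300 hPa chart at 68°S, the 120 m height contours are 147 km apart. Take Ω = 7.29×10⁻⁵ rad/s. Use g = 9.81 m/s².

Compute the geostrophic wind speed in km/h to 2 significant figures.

Coriolis parameter at 68°S:
f = 2Ω sin φ = 2 × 7.29×10⁻⁵ × sin 68° = 1.35×10⁻⁴ s⁻¹
Height gradient: |∂Z/∂n| = 120 m / 147000 m = 8.16×10⁻⁴
On a pressure surface, geostrophic balance gives V_g = (g/f)|∂Z/∂n|:
V_g = 9.81 × 8.16×10⁻⁴ / 1.35×10⁻⁴ = 59.2 m/s
Converting: 59.2 m/s × 3.6 = 210 km/h

210 km/h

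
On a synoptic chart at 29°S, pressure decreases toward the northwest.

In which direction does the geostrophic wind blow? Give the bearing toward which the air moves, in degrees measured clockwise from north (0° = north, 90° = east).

225°

The pressure-gradient force points toward the northwest (bearing 315°).
Geostrophic balance: in the Southern Hemisphere the Coriolis force deflects motion to the left, so the geostrophic wind blows 90° to the left of the pressure-gradient force (low pressure on the right).
Rotating 315° by 90° counterclockwise gives 225° — the wind blows toward the southwest.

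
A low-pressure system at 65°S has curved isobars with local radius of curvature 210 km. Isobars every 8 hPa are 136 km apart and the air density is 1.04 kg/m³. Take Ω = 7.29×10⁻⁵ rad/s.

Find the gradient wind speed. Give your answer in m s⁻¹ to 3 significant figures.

Coriolis parameter at 65°S:
f = 2Ω sin φ = 2 × 7.29×10⁻⁵ × sin 65° = 1.32×10⁻⁴ s⁻¹
Pressure gradient: |∂P/∂n| = 800 Pa / 136000 m = 5.88×10⁻³ Pa/m
Geostrophic speed: V_g = |∂P/∂n|/(fρ) = 5.88×10⁻³/(1.32×10⁻⁴ × 1.04) = 42.8 m/s
Around a low, centrifugal force acts outward with Coriolis, so pressure-gradient force balances both:
(1/ρ)|∂P/∂n| = fV + V²/R  →  V² + fR·V − fR·V_g = 0
With fR = 1.32×10⁻⁴ × 210×10³ m = 27.7 m/s:
V = [−fR + √((fR)² + 4 fR V_g)]/2 = [−27.7 + √(27.7² + 4×27.7×42.8)]/2 = 23.3 m/s
Subgeostrophic (V < V_g = 42.8 m/s), as expected around a low.

23.3 m s⁻¹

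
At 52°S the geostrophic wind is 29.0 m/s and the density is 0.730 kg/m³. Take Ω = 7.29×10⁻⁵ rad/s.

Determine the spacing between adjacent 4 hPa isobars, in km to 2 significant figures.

Coriolis parameter at 52°S:
f = 2Ω sin φ = 2 × 7.29×10⁻⁵ × sin 52° = 1.15×10⁻⁴ s⁻¹
Geostrophic balance rearranged: |∂P/∂n| = f ρ V_g
|∂P/∂n| = 1.15×10⁻⁴ × 0.730 × 29.0 = 2.43×10⁻³ Pa/m
Isobar spacing: Δn = ΔP/|∂P/∂n| = 400 Pa / 2.43×10⁻³ Pa/m = 164456 m ≈ 160 km

160 km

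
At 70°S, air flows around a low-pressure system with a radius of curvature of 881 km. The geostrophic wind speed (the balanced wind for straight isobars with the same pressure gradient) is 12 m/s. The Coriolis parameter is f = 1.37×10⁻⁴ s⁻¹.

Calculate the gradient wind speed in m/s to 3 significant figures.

11.0 m/s

Around a low, centrifugal force acts outward with Coriolis, so pressure-gradient force balances both:
(1/ρ)|∂P/∂n| = fV + V²/R  →  V² + fR·V − fR·V_g = 0
With fR = 1.37×10⁻⁴ × 881×10³ m = 121 m/s:
V = [−fR + √((fR)² + 4 fR V_g)]/2 = [−121 + √(121² + 4×121×12)]/2 = 11 m/s
Subgeostrophic (V < V_g = 12 m/s), as expected around a low.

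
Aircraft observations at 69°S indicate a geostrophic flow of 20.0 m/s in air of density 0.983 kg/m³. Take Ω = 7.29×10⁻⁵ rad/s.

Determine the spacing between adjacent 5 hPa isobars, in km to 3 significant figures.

187 km

Coriolis parameter at 69°S:
f = 2Ω sin φ = 2 × 7.29×10⁻⁵ × sin 69° = 1.36×10⁻⁴ s⁻¹
Geostrophic balance rearranged: |∂P/∂n| = f ρ V_g
|∂P/∂n| = 1.36×10⁻⁴ × 0.983 × 20.0 = 2.68×10⁻³ Pa/m
Isobar spacing: Δn = ΔP/|∂P/∂n| = 500 Pa / 2.68×10⁻³ Pa/m = 186843 m ≈ 187 km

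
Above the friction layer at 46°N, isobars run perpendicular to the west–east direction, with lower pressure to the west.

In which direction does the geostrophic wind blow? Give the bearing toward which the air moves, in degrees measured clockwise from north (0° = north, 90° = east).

The pressure-gradient force points toward the west (bearing 270°).
Geostrophic balance: in the Northern Hemisphere the Coriolis force deflects motion to the right, so the geostrophic wind blows 90° to the right of the pressure-gradient force (low pressure on the left).
Rotating 270° by 90° clockwise gives 000° — the wind blows toward the north.

000°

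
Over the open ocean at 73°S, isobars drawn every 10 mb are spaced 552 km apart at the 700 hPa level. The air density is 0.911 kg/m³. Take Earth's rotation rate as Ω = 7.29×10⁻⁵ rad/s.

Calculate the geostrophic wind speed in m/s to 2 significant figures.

14 m/s

Coriolis parameter at 73°S:
f = 2Ω sin φ = 2 × 7.29×10⁻⁵ × sin 73° = 1.39×10⁻⁴ s⁻¹
Pressure gradient: |∂P/∂n| = 1000 Pa / 552000 m = 1.81×10⁻³ Pa/m
Geostrophic balance (pressure-gradient force = Coriolis force):
V_g = (1/(fρ)) |∂P/∂n| = 1.81×10⁻³ / (1.39×10⁻⁴ × 0.911) = 14.3 m/s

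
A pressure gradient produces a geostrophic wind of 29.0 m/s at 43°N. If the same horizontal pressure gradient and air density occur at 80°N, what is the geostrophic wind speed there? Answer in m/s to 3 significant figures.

With the same pressure gradient and density, V_g ∝ 1/f ∝ 1/sin φ.
V₂ = V₁ · sin φ₁ / sin φ₂ = 29.0 × sin 43° / sin 80°
V₂ = 29.0 × 0.6820/0.9848 = 20.1 m/s

20.1 m/s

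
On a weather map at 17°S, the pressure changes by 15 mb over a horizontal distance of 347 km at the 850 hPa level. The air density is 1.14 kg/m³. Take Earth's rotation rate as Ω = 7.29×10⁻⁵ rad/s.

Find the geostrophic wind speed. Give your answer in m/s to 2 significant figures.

89 m/s

Coriolis parameter at 17°S:
f = 2Ω sin φ = 2 × 7.29×10⁻⁵ × sin 17° = 4.26×10⁻⁵ s⁻¹
Pressure gradient: |∂P/∂n| = 1500 Pa / 347000 m = 4.32×10⁻³ Pa/m
Geostrophic balance (pressure-gradient force = Coriolis force):
V_g = (1/(fρ)) |∂P/∂n| = 4.32×10⁻³ / (4.26×10⁻⁵ × 1.14) = 89.0 m/s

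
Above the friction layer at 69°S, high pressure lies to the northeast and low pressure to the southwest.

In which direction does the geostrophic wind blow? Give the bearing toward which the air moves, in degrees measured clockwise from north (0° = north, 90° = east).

135°

The pressure-gradient force points toward the southwest (bearing 225°).
Geostrophic balance: in the Southern Hemisphere the Coriolis force deflects motion to the left, so the geostrophic wind blows 90° to the left of the pressure-gradient force (low pressure on the right).
Rotating 225° by 90° counterclockwise gives 135° — the wind blows toward the southeast.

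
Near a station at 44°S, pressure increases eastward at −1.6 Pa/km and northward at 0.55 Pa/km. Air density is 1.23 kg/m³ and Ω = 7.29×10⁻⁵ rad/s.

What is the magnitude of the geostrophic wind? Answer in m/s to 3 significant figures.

13.6 m/s

Coriolis parameter at 44°S:
f = 2Ω sin φ = 2 × 7.29×10⁻⁵ × sin 44° = 1.01×10⁻⁴ s⁻¹
In the Southern Hemisphere f is negative: f = −1.01×10⁻⁴ s⁻¹.
Component geostrophic relations (x east, y north):
u_g = −(1/(fρ)) ∂P/∂y,  v_g = (1/(fρ)) ∂P/∂x
u_g = −(0.55×10⁻³)/(−1.01×10⁻⁴ × 1.23) = 4.41 m/s;  v_g = (−1.6×10⁻³)/(−1.01×10⁻⁴ × 1.23) = 12.8 m/s
|V_g| = √(u_g² + v_g²) = 13.6 m/s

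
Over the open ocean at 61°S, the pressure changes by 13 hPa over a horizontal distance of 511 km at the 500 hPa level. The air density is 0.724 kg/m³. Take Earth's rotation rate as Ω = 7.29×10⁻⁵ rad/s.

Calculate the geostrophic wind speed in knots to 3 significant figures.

Coriolis parameter at 61°S:
f = 2Ω sin φ = 2 × 7.29×10⁻⁵ × sin 61° = 1.28×10⁻⁴ s⁻¹
Pressure gradient: |∂P/∂n| = 1300 Pa / 511000 m = 2.54×10⁻³ Pa/m
Geostrophic balance (pressure-gradient force = Coriolis force):
V_g = (1/(fρ)) |∂P/∂n| = 2.54×10⁻³ / (1.28×10⁻⁴ × 0.724) = 27.6 m/s
Converting: 27.6 m/s × 1.944 = 53.6 knots

53.6 knots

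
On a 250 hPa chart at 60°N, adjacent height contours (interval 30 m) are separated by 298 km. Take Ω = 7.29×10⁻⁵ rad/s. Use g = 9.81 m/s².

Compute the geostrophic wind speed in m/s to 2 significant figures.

7.8 m/s

Coriolis parameter at 60°N:
f = 2Ω sin φ = 2 × 7.29×10⁻⁵ × sin 60° = 1.26×10⁻⁴ s⁻¹
Height gradient: |∂Z/∂n| = 30 m / 298000 m = 1.01×10⁻⁴
On a pressure surface, geostrophic balance gives V_g = (g/f)|∂Z/∂n|:
V_g = 9.81 × 1.01×10⁻⁴ / 1.26×10⁻⁴ = 7.82 m/s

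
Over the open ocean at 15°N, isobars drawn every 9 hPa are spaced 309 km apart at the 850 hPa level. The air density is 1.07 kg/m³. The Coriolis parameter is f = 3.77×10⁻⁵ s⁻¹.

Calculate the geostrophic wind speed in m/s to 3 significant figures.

72.2 m/s

Pressure gradient: |∂P/∂n| = 900 Pa / 309000 m = 2.91×10⁻³ Pa/m
Geostrophic balance (pressure-gradient force = Coriolis force):
V_g = (1/(fρ)) |∂P/∂n| = 2.91×10⁻³ / (3.77×10⁻⁵ × 1.07) = 72.2 m/s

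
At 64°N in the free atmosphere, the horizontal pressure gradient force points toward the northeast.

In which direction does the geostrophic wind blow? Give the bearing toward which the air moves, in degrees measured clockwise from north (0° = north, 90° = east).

The pressure-gradient force points toward the northeast (bearing 045°).
Geostrophic balance: in the Northern Hemisphere the Coriolis force deflects motion to the right, so the geostrophic wind blows 90° to the right of the pressure-gradient force (low pressure on the left).
Rotating 045° by 90° clockwise gives 135° — the wind blows toward the southeast.

135°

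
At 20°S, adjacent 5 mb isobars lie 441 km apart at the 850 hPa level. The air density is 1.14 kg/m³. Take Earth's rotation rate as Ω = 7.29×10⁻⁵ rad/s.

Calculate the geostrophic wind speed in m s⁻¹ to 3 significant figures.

Coriolis parameter at 20°S:
f = 2Ω sin φ = 2 × 7.29×10⁻⁵ × sin 20° = 4.99×10⁻⁵ s⁻¹
Pressure gradient: |∂P/∂n| = 500 Pa / 441000 m = 1.13×10⁻³ Pa/m
Geostrophic balance (pressure-gradient force = Coriolis force):
V_g = (1/(fρ)) |∂P/∂n| = 1.13×10⁻³ / (4.99×10⁻⁵ × 1.14) = 19.9 m/s

19.9 m s⁻¹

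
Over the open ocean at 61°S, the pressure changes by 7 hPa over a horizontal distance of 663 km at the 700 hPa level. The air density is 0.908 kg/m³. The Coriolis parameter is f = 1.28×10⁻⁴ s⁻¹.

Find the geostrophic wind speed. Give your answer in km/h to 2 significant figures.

33 km/h

Pressure gradient: |∂P/∂n| = 700 Pa / 663000 m = 1.06×10⁻³ Pa/m
Geostrophic balance (pressure-gradient force = Coriolis force):
V_g = (1/(fρ)) |∂P/∂n| = 1.06×10⁻³ / (1.28×10⁻⁴ × 0.908) = 9.08 m/s
Converting: 9.08 m/s × 3.6 = 33 km/h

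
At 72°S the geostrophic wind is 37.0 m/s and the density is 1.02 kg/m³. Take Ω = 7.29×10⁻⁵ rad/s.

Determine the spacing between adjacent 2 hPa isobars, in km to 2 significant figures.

38 km

Coriolis parameter at 72°S:
f = 2Ω sin φ = 2 × 7.29×10⁻⁵ × sin 72° = 1.39×10⁻⁴ s⁻¹
Geostrophic balance rearranged: |∂P/∂n| = f ρ V_g
|∂P/∂n| = 1.39×10⁻⁴ × 1.02 × 37.0 = 5.23×10⁻³ Pa/m
Isobar spacing: Δn = ΔP/|∂P/∂n| = 200 Pa / 5.23×10⁻³ Pa/m = 38218 m ≈ 38 km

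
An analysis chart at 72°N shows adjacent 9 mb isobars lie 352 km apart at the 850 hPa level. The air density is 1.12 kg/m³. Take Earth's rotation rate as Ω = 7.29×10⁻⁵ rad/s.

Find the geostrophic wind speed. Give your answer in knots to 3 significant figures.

Coriolis parameter at 72°N:
f = 2Ω sin φ = 2 × 7.29×10⁻⁵ × sin 72° = 1.39×10⁻⁴ s⁻¹
Pressure gradient: |∂P/∂n| = 900 Pa / 352000 m = 2.56×10⁻³ Pa/m
Geostrophic balance (pressure-gradient force = Coriolis force):
V_g = (1/(fρ)) |∂P/∂n| = 2.56×10⁻³ / (1.39×10⁻⁴ × 1.12) = 16.5 m/s
Converting: 16.5 m/s × 1.944 = 32.0 knots

32.0 knots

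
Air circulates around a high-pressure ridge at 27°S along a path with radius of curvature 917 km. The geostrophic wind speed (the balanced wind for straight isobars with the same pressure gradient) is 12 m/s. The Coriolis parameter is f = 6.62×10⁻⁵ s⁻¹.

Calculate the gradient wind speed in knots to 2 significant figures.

Around a high, pressure-gradient force acts outward with centrifugal, so Coriolis balances both:
fV = (1/ρ)|∂P/∂n| + V²/R  →  V² − fR·V + fR·V_g = 0
With fR = 6.62×10⁻⁵ × 917×10³ m = 60.7 m/s:
V = [fR − √((fR)² − 4 fR V_g)]/2 = [60.7 − √(60.7² − 4×60.7×12)]/2 = 16.5 m/s
Supergeostrophic (V > V_g = 12 m/s), as expected around a high.
Converting: 16.5 m/s × 1.944 = 32 knots

32 knots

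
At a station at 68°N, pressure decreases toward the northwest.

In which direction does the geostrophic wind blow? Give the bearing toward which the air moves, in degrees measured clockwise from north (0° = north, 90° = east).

The pressure-gradient force points toward the northwest (bearing 315°).
Geostrophic balance: in the Northern Hemisphere the Coriolis force deflects motion to the right, so the geostrophic wind blows 90° to the right of the pressure-gradient force (low pressure on the left).
Rotating 315° by 90° clockwise gives 045° — the wind blows toward the northeast.

045°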